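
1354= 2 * 677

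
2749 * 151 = 415099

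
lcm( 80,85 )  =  1360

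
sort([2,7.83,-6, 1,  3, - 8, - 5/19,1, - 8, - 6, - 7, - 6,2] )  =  [-8, - 8, - 7, - 6, - 6, - 6 , - 5/19,1 , 1,2,2, 3,7.83 ] 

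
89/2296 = 89/2296 = 0.04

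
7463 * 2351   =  17545513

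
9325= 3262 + 6063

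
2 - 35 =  - 33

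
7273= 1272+6001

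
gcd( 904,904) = 904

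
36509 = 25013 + 11496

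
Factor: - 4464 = -2^4 * 3^2*31^1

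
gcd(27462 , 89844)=6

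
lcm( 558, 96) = 8928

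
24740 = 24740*1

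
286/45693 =286/45693 = 0.01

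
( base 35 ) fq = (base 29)j0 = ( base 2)1000100111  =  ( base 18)1cb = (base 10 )551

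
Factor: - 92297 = -92297^1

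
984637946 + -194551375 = 790086571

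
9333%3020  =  273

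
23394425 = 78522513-55128088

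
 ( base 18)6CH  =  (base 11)16aa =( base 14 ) b17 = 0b100010000001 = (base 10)2177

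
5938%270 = 268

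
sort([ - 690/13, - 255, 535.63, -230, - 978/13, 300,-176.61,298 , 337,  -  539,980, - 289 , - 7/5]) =[ - 539 ,-289,-255, - 230,-176.61, - 978/13, - 690/13, - 7/5, 298,300,337,  535.63, 980 ] 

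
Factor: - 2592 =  - 2^5 *3^4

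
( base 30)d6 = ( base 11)330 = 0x18c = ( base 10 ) 396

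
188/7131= 188/7131 = 0.03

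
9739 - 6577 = 3162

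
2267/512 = 4 + 219/512 = 4.43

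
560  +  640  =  1200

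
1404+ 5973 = 7377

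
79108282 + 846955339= 926063621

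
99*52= 5148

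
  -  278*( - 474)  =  131772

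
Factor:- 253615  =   - 5^1*50723^1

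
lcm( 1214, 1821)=3642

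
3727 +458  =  4185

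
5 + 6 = 11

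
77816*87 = 6769992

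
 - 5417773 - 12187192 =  - 17604965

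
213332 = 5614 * 38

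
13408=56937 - 43529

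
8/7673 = 8/7673 = 0.00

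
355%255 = 100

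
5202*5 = 26010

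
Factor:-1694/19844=- 7/82 = -2^(-1)*7^1*41^( -1)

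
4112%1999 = 114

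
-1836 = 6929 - 8765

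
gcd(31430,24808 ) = 14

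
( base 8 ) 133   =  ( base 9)111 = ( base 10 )91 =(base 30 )31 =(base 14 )67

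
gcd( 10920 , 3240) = 120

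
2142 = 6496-4354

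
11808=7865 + 3943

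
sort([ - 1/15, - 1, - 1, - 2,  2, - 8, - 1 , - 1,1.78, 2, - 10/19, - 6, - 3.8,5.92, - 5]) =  [ - 8, - 6,-5, - 3.8, - 2,  -  1 , - 1, - 1, - 1,-10/19, - 1/15,  1.78, 2,2,5.92]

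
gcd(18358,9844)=2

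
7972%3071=1830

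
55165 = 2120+53045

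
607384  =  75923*8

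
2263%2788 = 2263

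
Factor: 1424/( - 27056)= -1/19 = - 19^( - 1)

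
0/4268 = 0=0.00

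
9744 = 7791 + 1953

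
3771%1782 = 207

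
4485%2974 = 1511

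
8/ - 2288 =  - 1/286 = -  0.00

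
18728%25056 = 18728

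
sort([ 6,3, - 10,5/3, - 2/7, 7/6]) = [ - 10, - 2/7,7/6,5/3,3,6]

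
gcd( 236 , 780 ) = 4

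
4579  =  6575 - 1996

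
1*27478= 27478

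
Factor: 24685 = 5^1*4937^1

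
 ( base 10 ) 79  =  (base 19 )43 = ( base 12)67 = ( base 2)1001111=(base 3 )2221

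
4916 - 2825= 2091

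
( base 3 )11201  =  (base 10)127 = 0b1111111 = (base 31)43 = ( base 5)1002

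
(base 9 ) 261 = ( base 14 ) 117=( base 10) 217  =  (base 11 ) 188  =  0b11011001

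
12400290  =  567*21870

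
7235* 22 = 159170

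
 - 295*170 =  - 50150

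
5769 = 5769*1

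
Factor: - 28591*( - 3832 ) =109560712=2^3* 479^1*28591^1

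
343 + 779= 1122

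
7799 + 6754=14553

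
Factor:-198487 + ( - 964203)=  - 1162690= - 2^1*5^1*116269^1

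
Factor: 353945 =5^1*29^1*2441^1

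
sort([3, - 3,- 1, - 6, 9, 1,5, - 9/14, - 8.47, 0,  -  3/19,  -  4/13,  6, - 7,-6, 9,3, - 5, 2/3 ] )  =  [ - 8.47, - 7, - 6, - 6, - 5, - 3, - 1 ,- 9/14 ,-4/13, - 3/19,  0, 2/3, 1,  3, 3,5,  6,9,  9 ]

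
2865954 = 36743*78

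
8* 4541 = 36328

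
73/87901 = 73/87901 = 0.00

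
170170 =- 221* ( - 770 )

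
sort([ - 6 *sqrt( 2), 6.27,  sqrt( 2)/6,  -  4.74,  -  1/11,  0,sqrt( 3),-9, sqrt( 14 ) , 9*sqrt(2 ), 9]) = [  -  9, - 6 * sqrt (2), - 4.74, - 1/11, 0,sqrt( 2 )/6,sqrt(3),sqrt( 14), 6.27, 9, 9*sqrt(2)]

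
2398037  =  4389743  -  1991706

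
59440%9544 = 2176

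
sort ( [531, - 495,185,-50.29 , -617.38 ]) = [  -  617.38,-495,-50.29, 185, 531 ]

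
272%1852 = 272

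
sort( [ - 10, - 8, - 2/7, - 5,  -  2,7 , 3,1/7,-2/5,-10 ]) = [ - 10 , - 10, - 8, - 5,-2, - 2/5, - 2/7,  1/7, 3,7]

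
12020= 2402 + 9618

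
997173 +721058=1718231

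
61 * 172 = 10492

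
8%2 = 0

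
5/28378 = 5/28378 = 0.00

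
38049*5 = 190245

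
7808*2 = 15616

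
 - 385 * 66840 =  - 25733400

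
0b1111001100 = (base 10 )972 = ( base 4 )33030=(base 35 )rr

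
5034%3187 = 1847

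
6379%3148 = 83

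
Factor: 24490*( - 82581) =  - 2^1 * 3^1*5^1*31^1 *79^1*27527^1 = - 2022408690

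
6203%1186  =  273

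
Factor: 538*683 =367454 = 2^1*269^1*683^1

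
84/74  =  42/37=1.14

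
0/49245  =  0=0.00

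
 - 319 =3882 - 4201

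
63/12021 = 21/4007 = 0.01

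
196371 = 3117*63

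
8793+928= 9721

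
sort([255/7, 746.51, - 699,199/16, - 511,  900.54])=[  -  699, -511, 199/16 , 255/7, 746.51, 900.54 ]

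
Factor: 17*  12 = 204  =  2^2 * 3^1  *  17^1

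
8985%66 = 9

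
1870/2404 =935/1202= 0.78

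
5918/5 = 1183 + 3/5= 1183.60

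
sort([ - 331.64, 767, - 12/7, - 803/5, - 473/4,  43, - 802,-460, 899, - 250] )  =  [ - 802, - 460, - 331.64, -250, -803/5,  -  473/4, - 12/7, 43, 767,  899 ] 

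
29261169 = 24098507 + 5162662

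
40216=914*44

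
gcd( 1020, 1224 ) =204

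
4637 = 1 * 4637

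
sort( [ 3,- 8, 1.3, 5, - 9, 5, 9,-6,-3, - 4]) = [ -9, - 8,-6,-4,-3,1.3, 3, 5, 5, 9 ]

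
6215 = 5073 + 1142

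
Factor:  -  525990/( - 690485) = 534/701 = 2^1*3^1*89^1*701^ ( - 1)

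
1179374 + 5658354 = 6837728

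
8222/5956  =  1 + 1133/2978 = 1.38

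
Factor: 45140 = 2^2*5^1 * 37^1*61^1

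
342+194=536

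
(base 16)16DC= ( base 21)d5e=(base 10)5852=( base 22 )C20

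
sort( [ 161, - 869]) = [ - 869 , 161 ] 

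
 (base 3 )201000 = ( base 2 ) 1000000001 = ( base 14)289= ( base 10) 513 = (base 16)201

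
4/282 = 2/141  =  0.01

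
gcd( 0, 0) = 0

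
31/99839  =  31/99839= 0.00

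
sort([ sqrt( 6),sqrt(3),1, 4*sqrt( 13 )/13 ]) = [1, 4*sqrt(13 ) /13,sqrt( 3 ),sqrt( 6 )] 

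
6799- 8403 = - 1604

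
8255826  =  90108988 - 81853162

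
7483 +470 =7953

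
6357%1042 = 105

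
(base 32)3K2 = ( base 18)b86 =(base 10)3714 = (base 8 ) 7202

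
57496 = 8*7187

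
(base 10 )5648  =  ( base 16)1610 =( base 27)7K5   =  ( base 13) 2756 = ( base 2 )1011000010000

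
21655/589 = 36 + 451/589 = 36.77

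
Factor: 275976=2^3*3^2 *3833^1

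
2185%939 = 307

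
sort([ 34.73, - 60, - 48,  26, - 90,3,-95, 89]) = [ - 95, - 90, - 60, - 48,3, 26, 34.73, 89 ]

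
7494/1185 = 6 + 128/395 = 6.32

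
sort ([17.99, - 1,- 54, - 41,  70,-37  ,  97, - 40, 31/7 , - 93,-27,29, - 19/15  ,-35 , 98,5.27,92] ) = [-93, - 54, - 41, - 40, - 37, - 35  ,  -  27,-19/15, - 1, 31/7,5.27 , 17.99, 29 , 70,92 , 97,98]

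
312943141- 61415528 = 251527613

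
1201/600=2 + 1/600 = 2.00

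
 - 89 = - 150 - -61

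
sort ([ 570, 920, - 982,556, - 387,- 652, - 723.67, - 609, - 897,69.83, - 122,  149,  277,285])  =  [ - 982, - 897,  -  723.67, -652, - 609,  -  387, - 122, 69.83,149,277,285,556,570, 920]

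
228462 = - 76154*( - 3 ) 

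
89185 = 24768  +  64417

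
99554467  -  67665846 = 31888621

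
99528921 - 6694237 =92834684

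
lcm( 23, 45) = 1035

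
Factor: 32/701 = 2^5*701^( - 1)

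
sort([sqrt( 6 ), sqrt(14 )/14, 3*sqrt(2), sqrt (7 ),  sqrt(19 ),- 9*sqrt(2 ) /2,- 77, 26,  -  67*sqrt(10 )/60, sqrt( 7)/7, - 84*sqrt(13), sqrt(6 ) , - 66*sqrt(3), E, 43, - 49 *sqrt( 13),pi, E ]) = [ -84*  sqrt( 13 ),- 49*sqrt(13), - 66 *sqrt(3 ), - 77, - 9*sqrt( 2)/2,-67*sqrt( 10 )/60, sqrt(14)/14 , sqrt(7 ) /7, sqrt( 6 ),sqrt ( 6 ),  sqrt( 7), E, E,pi, 3*sqrt(2 ) , sqrt(19),26,  43]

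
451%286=165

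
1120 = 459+661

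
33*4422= 145926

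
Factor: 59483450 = 2^1*5^2* 13^1*91513^1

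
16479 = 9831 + 6648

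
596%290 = 16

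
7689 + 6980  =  14669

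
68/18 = 3 + 7/9  =  3.78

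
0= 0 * 18633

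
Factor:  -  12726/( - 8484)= 3/2 = 2^( -1)*3^1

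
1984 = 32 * 62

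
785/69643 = 785/69643= 0.01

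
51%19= 13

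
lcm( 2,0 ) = 0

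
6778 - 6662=116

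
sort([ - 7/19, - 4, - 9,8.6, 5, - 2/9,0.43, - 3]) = [ - 9, - 4,-3,- 7/19,-2/9,  0.43,5, 8.6]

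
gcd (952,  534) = 2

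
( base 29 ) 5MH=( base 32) 4ns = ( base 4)1023330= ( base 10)4860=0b1001011111100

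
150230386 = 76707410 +73522976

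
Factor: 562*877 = 492874 = 2^1*281^1*877^1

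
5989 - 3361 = 2628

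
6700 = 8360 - 1660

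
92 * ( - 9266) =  - 852472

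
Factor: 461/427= 7^(-1)*61^( - 1)*461^1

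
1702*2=3404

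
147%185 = 147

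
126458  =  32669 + 93789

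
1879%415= 219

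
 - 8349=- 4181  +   - 4168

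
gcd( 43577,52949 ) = 1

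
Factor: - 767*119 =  - 91273 = -7^1*13^1 *17^1 * 59^1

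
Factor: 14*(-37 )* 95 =-2^1*5^1*7^1*19^1*37^1 = -49210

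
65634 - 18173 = 47461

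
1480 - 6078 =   -  4598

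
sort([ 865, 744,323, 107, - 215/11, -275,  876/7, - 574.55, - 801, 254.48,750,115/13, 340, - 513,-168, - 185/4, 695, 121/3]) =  [ -801, - 574.55, - 513, - 275, - 168, - 185/4, - 215/11, 115/13,  121/3 , 107, 876/7 , 254.48, 323,340,  695, 744, 750 , 865]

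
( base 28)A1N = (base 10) 7891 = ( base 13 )3790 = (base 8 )17323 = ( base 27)AM7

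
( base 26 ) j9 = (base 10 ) 503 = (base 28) HR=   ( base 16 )1F7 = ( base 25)K3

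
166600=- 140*(  -  1190)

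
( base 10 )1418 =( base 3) 1221112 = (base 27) 1PE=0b10110001010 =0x58a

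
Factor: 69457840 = 2^4*5^1*149^1*5827^1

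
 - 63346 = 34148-97494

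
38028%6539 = 5333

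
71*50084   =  3555964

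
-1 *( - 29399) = 29399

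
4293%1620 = 1053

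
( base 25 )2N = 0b1001001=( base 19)3G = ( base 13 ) 58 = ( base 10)73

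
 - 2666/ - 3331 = 2666/3331=0.80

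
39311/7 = 39311/7 = 5615.86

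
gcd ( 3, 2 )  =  1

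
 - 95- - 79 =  - 16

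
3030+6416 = 9446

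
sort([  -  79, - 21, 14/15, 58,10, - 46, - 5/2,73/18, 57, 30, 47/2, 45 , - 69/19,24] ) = [ - 79, - 46, - 21, - 69/19, - 5/2, 14/15,73/18,10,47/2, 24, 30,  45, 57,58] 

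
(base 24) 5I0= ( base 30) 3kc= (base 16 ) cf0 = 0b110011110000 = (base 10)3312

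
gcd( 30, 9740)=10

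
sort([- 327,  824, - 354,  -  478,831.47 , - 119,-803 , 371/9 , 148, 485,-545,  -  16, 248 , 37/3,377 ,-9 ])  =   [ -803, - 545, - 478, - 354, - 327,  -  119,  -  16,-9,37/3,371/9,  148,248 , 377,485 , 824,831.47] 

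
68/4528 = 17/1132 = 0.02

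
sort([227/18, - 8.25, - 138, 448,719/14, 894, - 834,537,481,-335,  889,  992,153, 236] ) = [ - 834, - 335, - 138, - 8.25,227/18,  719/14, 153,236, 448,481, 537,889 , 894,992]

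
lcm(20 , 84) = 420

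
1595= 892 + 703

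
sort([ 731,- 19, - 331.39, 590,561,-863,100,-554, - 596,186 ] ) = [-863,-596,-554,-331.39,-19,  100 , 186 , 561,590 , 731 ]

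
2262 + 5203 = 7465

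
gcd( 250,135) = 5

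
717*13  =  9321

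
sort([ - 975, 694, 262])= [ - 975,262 , 694]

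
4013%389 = 123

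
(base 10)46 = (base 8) 56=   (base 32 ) 1e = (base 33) 1d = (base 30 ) 1G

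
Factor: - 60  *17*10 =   -  10200 = - 2^3*3^1 * 5^2* 17^1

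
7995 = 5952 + 2043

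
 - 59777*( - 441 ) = 26361657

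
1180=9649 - 8469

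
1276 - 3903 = -2627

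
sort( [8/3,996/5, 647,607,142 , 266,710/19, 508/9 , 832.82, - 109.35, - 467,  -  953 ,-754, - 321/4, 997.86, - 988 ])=[ - 988, - 953, - 754,  -  467, - 109.35 ,  -  321/4,8/3  ,  710/19, 508/9,  142, 996/5, 266, 607, 647,832.82,997.86]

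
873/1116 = 97/124 =0.78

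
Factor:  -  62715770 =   -  2^1*5^1 * 13^1*19^1*25391^1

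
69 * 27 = 1863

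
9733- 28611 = -18878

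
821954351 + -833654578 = -11700227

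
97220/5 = 19444  =  19444.00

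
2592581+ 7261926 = 9854507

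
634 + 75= 709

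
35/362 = 35/362 = 0.10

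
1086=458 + 628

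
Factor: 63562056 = 2^3*3^1*2648419^1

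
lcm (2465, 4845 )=140505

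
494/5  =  494/5 = 98.80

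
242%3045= 242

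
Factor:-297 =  - 3^3*11^1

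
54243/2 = 54243/2 = 27121.50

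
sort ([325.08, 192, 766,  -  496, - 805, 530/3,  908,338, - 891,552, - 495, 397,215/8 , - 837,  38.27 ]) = [ - 891,  -  837, - 805, - 496,- 495, 215/8, 38.27,530/3,192, 325.08, 338,397,552, 766,  908]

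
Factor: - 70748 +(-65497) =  - 3^1  *  5^1*31^1*293^1 = -136245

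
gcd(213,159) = 3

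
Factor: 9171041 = 11^1*17^1 *49043^1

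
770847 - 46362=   724485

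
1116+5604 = 6720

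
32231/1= 32231  =  32231.00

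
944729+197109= 1141838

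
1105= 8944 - 7839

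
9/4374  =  1/486 = 0.00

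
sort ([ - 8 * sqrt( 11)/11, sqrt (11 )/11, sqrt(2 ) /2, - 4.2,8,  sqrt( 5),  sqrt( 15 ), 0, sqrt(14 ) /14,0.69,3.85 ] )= [ - 4.2, - 8*sqrt(11 )/11, 0, sqrt( 14 ) /14,  sqrt( 11 ) /11,0.69, sqrt(2)/2, sqrt ( 5),3.85, sqrt(15), 8] 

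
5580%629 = 548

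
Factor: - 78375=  - 3^1*5^3*11^1*19^1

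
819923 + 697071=1516994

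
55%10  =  5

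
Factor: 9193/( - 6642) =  - 2^( - 1 )*3^( - 4 )*29^1*41^( - 1)*317^1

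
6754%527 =430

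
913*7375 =6733375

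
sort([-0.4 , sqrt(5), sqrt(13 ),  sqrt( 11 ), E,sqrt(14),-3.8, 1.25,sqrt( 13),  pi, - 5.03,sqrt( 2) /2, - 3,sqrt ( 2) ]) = [ - 5.03,- 3.8, -3, - 0.4,sqrt(2) /2, 1.25, sqrt(2 ) , sqrt(5 ),E, pi  ,  sqrt(11 ) , sqrt(13) , sqrt(13), sqrt(14)]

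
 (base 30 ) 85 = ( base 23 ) AF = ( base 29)8d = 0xF5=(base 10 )245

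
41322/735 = 13774/245 = 56.22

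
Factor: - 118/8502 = -59/4251 = - 3^(  -  1 ) * 13^( - 1)*59^1 * 109^(-1)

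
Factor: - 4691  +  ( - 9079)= - 2^1*3^4*5^1 * 17^1 =- 13770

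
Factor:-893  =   - 19^1*47^1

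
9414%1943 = 1642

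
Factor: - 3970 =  - 2^1*5^1*397^1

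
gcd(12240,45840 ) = 240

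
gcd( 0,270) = 270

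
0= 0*330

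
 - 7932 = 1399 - 9331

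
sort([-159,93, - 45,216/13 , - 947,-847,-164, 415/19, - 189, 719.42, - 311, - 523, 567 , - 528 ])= [ - 947, - 847, - 528,-523  ,-311, - 189, -164, - 159,-45, 216/13,415/19,93,567, 719.42]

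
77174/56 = 1378+3/28  =  1378.11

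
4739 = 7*677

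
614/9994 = 307/4997  =  0.06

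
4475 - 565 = 3910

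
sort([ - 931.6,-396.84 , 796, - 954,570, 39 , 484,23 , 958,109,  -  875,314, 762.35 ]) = [ - 954,-931.6,  -  875,-396.84 , 23, 39,109,314 , 484, 570, 762.35,796, 958 ] 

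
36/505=36/505 = 0.07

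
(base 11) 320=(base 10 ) 385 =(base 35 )b0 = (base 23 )gh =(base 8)601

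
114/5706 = 19/951 = 0.02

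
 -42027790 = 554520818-596548608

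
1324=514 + 810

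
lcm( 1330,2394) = 11970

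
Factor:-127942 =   -  2^1*17^1*53^1*71^1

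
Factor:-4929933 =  - 3^1*1643311^1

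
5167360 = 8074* 640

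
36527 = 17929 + 18598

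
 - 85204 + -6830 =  - 92034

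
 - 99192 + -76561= - 175753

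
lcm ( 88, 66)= 264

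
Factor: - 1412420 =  - 2^2  *5^1 * 70621^1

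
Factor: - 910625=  - 5^4 * 31^1 * 47^1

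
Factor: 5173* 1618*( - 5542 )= - 46386063388 = - 2^2*7^1 * 17^1*163^1 * 739^1 * 809^1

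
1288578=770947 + 517631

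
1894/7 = 1894/7 = 270.57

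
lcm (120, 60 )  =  120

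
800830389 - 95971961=704858428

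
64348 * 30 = 1930440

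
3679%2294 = 1385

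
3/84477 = 1/28159 = 0.00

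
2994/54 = 55 +4/9 = 55.44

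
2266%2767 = 2266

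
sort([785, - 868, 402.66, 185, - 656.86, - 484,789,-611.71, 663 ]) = [ - 868, - 656.86, - 611.71,  -  484,  185, 402.66,  663, 785,789]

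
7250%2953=1344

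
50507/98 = 515 + 37/98 = 515.38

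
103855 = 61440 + 42415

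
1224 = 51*24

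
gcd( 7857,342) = 9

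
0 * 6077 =0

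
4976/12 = 1244/3 = 414.67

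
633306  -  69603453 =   -  68970147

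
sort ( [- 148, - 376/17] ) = [  -  148,  -  376/17] 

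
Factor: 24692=2^2*6173^1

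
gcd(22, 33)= 11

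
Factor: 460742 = 2^1*107^1*2153^1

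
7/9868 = 7/9868 = 0.00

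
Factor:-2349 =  -3^4*29^1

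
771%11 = 1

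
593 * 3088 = 1831184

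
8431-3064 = 5367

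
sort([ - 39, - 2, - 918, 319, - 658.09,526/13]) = [-918, - 658.09, -39, - 2,  526/13 , 319]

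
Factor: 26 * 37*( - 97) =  - 93314= - 2^1*13^1*37^1*97^1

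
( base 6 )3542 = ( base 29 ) 10D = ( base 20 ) 22E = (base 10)854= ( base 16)356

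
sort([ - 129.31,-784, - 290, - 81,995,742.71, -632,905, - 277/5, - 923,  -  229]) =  [ - 923,-784,-632, - 290,  -  229,-129.31, - 81 , - 277/5,742.71,905, 995 ]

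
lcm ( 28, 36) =252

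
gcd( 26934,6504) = 6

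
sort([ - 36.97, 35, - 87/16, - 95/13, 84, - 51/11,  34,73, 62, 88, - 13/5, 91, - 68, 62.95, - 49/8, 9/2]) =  [ - 68 ,  -  36.97, - 95/13, - 49/8,-87/16, - 51/11, - 13/5, 9/2, 34, 35, 62, 62.95,  73, 84, 88,91] 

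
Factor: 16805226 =2^1*3^1*23^1*47^1 * 2591^1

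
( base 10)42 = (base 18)26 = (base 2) 101010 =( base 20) 22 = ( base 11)39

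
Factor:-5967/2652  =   - 2^( - 2 )*3^2=- 9/4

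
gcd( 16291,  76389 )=1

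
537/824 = 537/824 = 0.65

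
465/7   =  66 +3/7 = 66.43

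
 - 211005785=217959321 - 428965106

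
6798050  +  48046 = 6846096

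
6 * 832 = 4992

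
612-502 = 110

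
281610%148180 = 133430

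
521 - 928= -407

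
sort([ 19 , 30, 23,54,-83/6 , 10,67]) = [-83/6 , 10 , 19, 23,30, 54, 67 ]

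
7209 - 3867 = 3342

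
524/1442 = 262/721 = 0.36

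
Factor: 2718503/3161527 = 43^1*181^(-1)*191^1*331^1*17467^( - 1) 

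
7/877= 7/877  =  0.01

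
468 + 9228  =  9696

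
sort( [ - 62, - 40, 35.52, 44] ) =[ -62, - 40, 35.52 , 44]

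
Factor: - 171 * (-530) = 2^1*3^2*5^1*19^1*53^1=90630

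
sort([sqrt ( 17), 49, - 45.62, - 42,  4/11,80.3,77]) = [ - 45.62 , - 42,4/11,sqrt(17 ),  49, 77, 80.3]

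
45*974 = 43830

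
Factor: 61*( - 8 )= - 2^3 *61^1  =  - 488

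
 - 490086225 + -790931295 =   -  1281017520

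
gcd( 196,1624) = 28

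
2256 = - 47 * ( - 48 )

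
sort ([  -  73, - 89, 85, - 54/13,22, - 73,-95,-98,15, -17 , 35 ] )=[ - 98, - 95, - 89, - 73, - 73, - 17, - 54/13, 15, 22, 35, 85 ] 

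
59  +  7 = 66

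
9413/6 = 1568 + 5/6= 1568.83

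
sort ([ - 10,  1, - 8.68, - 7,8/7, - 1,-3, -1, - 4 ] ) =[ - 10, - 8.68, - 7, - 4, - 3, - 1, - 1,1,8/7]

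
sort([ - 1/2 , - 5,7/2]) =[ - 5, - 1/2 , 7/2 ]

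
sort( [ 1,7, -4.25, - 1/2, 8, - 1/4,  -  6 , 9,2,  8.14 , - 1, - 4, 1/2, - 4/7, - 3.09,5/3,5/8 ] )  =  [ - 6, - 4.25,  -  4, - 3.09 , - 1, - 4/7 , - 1/2, - 1/4,1/2,  5/8,1,5/3,2,7,8, 8.14,9 ] 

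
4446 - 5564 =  - 1118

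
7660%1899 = 64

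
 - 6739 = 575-7314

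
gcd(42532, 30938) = 62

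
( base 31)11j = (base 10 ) 1011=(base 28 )183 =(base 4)33303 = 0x3f3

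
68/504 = 17/126 =0.13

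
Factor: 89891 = 89891^1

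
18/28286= 9/14143 = 0.00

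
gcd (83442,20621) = 1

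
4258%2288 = 1970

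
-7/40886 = -7/40886 = -0.00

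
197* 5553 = 1093941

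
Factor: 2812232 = 2^3 * 351529^1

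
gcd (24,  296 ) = 8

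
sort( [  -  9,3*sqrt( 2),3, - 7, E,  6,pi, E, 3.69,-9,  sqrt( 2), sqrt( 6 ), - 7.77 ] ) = [ - 9,- 9, - 7.77 , - 7,sqrt(2) , sqrt(6 ),E, E, 3,pi, 3.69, 3 * sqrt ( 2 ), 6 ] 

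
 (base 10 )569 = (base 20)189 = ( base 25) mj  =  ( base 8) 1071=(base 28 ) K9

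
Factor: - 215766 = -2^1 * 3^2 * 11987^1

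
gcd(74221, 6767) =1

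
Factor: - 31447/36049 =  - 41/47 = -  41^1*47^(- 1)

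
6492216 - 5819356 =672860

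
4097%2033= 31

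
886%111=109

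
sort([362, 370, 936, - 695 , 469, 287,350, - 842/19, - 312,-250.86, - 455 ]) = [ - 695, - 455, - 312, - 250.86, - 842/19, 287, 350, 362,370, 469,  936] 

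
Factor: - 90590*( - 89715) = 2^1 * 3^1 * 5^2 * 5981^1 * 9059^1 = 8127281850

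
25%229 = 25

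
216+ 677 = 893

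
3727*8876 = 33080852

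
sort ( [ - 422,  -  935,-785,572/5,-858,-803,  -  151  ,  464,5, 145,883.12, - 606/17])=[-935 , - 858  , - 803, - 785 , - 422,-151, - 606/17, 5, 572/5, 145,464,883.12 ] 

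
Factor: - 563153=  - 563153^1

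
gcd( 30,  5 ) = 5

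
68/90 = 34/45 = 0.76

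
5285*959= 5068315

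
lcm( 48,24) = 48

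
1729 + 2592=4321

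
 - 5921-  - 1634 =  - 4287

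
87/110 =87/110 = 0.79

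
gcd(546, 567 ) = 21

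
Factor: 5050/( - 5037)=  -  2^1*3^(-1 )*5^2*23^( - 1)*73^( - 1)*101^1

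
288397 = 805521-517124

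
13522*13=175786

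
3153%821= 690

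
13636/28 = 487  =  487.00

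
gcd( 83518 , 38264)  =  2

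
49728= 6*8288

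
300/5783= 300/5783 = 0.05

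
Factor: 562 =2^1*281^1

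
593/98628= 593/98628 = 0.01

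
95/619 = 95/619 = 0.15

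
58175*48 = 2792400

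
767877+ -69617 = 698260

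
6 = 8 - 2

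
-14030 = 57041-71071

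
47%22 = 3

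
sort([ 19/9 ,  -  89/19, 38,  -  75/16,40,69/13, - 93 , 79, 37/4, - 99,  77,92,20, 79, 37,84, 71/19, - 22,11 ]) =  [ -99, - 93 , - 22, - 75/16,-89/19,  19/9,71/19 , 69/13, 37/4, 11, 20, 37 , 38,40,77,79, 79,  84,  92]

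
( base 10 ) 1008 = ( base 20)2a8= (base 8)1760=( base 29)15M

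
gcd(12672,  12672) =12672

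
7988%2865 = 2258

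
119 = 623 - 504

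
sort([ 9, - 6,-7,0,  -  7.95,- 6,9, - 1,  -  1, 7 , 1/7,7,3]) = [ - 7.95 , - 7, - 6, - 6, - 1,-1, 0, 1/7,  3,7,7,9,  9] 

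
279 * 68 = 18972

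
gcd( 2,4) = 2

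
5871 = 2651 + 3220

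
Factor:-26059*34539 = - 3^1*11^1* 23^1 *29^1*103^1*397^1 = - 900051801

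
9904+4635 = 14539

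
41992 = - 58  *( - 724 )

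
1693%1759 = 1693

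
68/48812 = 17/12203 = 0.00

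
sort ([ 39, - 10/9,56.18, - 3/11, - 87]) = [ - 87, - 10/9,-3/11, 39,56.18]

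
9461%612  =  281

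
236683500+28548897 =265232397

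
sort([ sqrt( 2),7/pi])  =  [ sqrt( 2 ), 7/pi ] 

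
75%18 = 3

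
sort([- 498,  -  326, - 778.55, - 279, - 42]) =[ - 778.55, - 498,-326,  -  279, - 42] 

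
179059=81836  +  97223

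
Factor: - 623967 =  - 3^1 * 23^1 * 9043^1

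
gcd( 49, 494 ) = 1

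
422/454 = 211/227 =0.93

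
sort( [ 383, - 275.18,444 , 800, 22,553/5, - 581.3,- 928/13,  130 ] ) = [ - 581.3, - 275.18, - 928/13, 22, 553/5,130,383, 444,800 ]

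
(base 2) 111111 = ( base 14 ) 47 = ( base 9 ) 70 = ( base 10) 63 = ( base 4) 333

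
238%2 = 0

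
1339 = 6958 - 5619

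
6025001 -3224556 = 2800445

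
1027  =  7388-6361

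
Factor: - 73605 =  - 3^1*  5^1*7^1*701^1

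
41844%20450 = 944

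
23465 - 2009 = 21456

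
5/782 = 5/782=0.01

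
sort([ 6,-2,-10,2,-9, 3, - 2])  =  [ - 10,-9, -2, - 2,  2,3,6]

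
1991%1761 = 230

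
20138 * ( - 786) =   -  15828468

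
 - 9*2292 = -20628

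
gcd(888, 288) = 24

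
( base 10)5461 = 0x1555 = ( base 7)21631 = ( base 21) c81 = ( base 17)11F4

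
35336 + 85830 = 121166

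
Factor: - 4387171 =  - 4387171^1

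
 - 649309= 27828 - 677137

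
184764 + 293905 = 478669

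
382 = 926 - 544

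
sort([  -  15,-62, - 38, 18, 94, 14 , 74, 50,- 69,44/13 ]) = [-69 , -62, - 38,-15,44/13, 14, 18, 50,74, 94 ]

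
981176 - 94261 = 886915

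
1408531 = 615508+793023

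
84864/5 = 16972 + 4/5=16972.80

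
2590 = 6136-3546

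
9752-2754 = 6998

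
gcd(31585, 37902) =6317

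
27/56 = 27/56 = 0.48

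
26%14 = 12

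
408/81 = 136/27 = 5.04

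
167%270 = 167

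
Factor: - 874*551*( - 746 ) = 2^2*19^2*23^1*29^1*373^1 =359254204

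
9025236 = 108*83567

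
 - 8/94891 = -8/94891 = - 0.00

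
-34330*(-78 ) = 2677740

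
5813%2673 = 467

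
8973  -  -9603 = 18576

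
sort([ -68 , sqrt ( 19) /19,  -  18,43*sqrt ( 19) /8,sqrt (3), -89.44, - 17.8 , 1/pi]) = [ - 89.44, - 68, - 18, -17.8,sqrt( 19)/19 , 1/pi,sqrt(3 ),43 * sqrt( 19 )/8 ]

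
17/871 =17/871 = 0.02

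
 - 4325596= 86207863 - 90533459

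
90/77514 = 15/12919  =  0.00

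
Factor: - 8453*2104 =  - 2^3*79^1*107^1 * 263^1 = - 17785112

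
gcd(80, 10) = 10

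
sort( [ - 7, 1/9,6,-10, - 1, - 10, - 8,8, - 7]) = [ - 10,-10, - 8, - 7, - 7, - 1,  1/9,  6,8]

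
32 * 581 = 18592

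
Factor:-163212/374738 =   -  402/923 =-2^1*3^1*13^( - 1) *67^1*71^( - 1 )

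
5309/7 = 5309/7 = 758.43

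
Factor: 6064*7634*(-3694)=- 2^6*11^1*347^1*379^1* 1847^1 = -171004775744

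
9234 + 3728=12962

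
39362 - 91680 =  - 52318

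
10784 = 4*2696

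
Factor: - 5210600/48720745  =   - 2^3*5^1*26053^1*9744149^( - 1) = - 1042120/9744149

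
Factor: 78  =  2^1 * 3^1*13^1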